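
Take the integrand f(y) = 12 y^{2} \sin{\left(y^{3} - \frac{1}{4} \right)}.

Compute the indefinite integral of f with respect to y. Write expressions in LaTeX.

F(y) = - 4 \cos{\left(y^{3} - \frac{1}{4} \right)} + C

f matches the chain-rule pattern g'(h)*h' with inner function h(y) = y^{3} - \frac{1}{4}; substituting u = h(y) collapses the integral.
Check: d/dy[- 4 \cos{\left(y^{3} - \frac{1}{4} \right)}] = 12 y^{2} \sin{\left(y^{3} - \frac{1}{4} \right)} = f(y).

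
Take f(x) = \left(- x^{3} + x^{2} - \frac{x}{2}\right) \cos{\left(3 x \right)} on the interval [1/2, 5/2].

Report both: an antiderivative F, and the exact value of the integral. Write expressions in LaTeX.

Recover f(x) by differentiating a candidate F(x); any mismatch rules it out.
F(x) = - \frac{x^{3} \sin{\left(3 x \right)}}{3} + \frac{x^{2} \sin{\left(3 x \right)}}{3} - \frac{x^{2} \cos{\left(3 x \right)}}{3} + \frac{x \sin{\left(3 x \right)}}{18} + \frac{2 x \cos{\left(3 x \right)}}{9} - \frac{2 \sin{\left(3 x \right)}}{27} + \frac{\cos{\left(3 x \right)}}{54} is an antiderivative of f.
Check: d/dx[- \frac{x^{3} \sin{\left(3 x \right)}}{3} + \frac{x^{2} \sin{\left(3 x \right)}}{3} - \frac{x^{2} \cos{\left(3 x \right)}}{3} + \frac{x \sin{\left(3 x \right)}}{18} + \frac{2 x \cos{\left(3 x \right)}}{9} - \frac{2 \sin{\left(3 x \right)}}{27} + \frac{\cos{\left(3 x \right)}}{54}] = - x^{3} \cos{\left(3 x \right)} + x^{2} \cos{\left(3 x \right)} - \frac{x \cos{\left(3 x \right)}}{2}, which equals f(x).
F(5/2) = - \frac{661 \sin{\left(\frac{15}{2} \right)}}{216} - \frac{163 \cos{\left(\frac{15}{2} \right)}}{108}; F(1/2) = - \frac{\sin{\left(\frac{3}{2} \right)}}{216} + \frac{5 \cos{\left(\frac{3}{2} \right)}}{108}.
Integral = F(5/2) - F(1/2) = - \frac{661 \sin{\left(\frac{15}{2} \right)}}{216} - \frac{163 \cos{\left(\frac{15}{2} \right)}}{108} - \frac{5 \cos{\left(\frac{3}{2} \right)}}{108} + \frac{\sin{\left(\frac{3}{2} \right)}}{216}.

Antiderivative: F(x) = - \frac{x^{3} \sin{\left(3 x \right)}}{3} + \frac{x^{2} \sin{\left(3 x \right)}}{3} - \frac{x^{2} \cos{\left(3 x \right)}}{3} + \frac{x \sin{\left(3 x \right)}}{18} + \frac{2 x \cos{\left(3 x \right)}}{9} - \frac{2 \sin{\left(3 x \right)}}{27} + \frac{\cos{\left(3 x \right)}}{54}; value = - \frac{661 \sin{\left(\frac{15}{2} \right)}}{216} - \frac{163 \cos{\left(\frac{15}{2} \right)}}{108} - \frac{5 \cos{\left(\frac{3}{2} \right)}}{108} + \frac{\sin{\left(\frac{3}{2} \right)}}{216}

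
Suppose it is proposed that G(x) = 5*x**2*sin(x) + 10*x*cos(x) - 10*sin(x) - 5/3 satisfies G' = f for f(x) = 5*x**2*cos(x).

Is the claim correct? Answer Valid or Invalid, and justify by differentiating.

d/dx[G] = 5*x**2*cos(x)
This equals f(x) exactly, so the claim holds.

Valid - the claim checks out under differentiation.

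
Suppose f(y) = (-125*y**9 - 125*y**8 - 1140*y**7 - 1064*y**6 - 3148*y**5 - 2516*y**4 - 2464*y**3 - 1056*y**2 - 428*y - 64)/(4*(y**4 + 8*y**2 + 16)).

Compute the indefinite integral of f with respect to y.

Whatever form F(y) takes, F'(y) = f(y) is non-negotiable.
Check: d/dy[-125*y**6/24 - 25*y**5/4 - 35*y**4/4 - 16*y**3/3 - 7*y**2/2 - y - 5/(2*y**2 + 8)] = (-125*y**9 - 125*y**8 - 1140*y**7 - 1064*y**6 - 3148*y**5 - 2516*y**4 - 2464*y**3 - 1056*y**2 - 428*y - 64)/(4*y**4 + 32*y**2 + 64), which equals f(y).

F(y) = -125*y**6/24 - 25*y**5/4 - 35*y**4/4 - 16*y**3/3 - 7*y**2/2 - y - 5/(2*y**2 + 8) + C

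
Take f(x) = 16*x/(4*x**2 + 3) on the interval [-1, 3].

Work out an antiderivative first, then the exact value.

Antiderivative: F(x) = 2*log(4*x**2 + 3); value = -2*log(7) + 2*log(39)

f matches the chain-rule pattern g'(h)*h' with inner function h(x) = 4*x**2 + 3; substituting u = h(x) collapses the integral.
F(x) = 2*log(4*x**2 + 3) is an antiderivative of f.
Check: d/dx[2*log(4*x**2 + 3)] = 16*x/(4*x**2 + 3) = f(x).
F(3) = 2*log(39); F(-1) = 2*log(7).
Integral = F(3) - F(-1) = -2*log(7) + 2*log(39).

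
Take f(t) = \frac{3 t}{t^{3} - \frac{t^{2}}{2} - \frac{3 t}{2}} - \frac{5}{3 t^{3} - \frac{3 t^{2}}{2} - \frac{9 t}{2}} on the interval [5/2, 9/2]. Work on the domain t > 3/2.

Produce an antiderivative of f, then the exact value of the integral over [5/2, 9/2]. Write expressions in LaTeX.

Antiderivative: F(t) = \frac{10 \log{\left(t \right)}}{9} + \frac{34 \log{\left(t - \frac{3}{2} \right)}}{45} - \frac{28 \log{\left(t + 1 \right)}}{15}; value = - \frac{28 \log{\left(\frac{11}{2} \right)}}{15} - \frac{10 \log{\left(\frac{5}{2} \right)}}{9} + \frac{34 \log{\left(3 \right)}}{45} + \frac{10 \log{\left(\frac{9}{2} \right)}}{9} + \frac{28 \log{\left(\frac{7}{2} \right)}}{15}

Factor the denominator (3 t \left(t + 1\right) \left(2 t - 3\right)) and decompose: f = \frac{68}{45 \left(2 t - 3\right)} - \frac{28}{15 \left(t + 1\right)} + \frac{10}{9 t}; each piece integrates to a log, atan, or power term.
F(t) = \frac{10 \log{\left(t \right)}}{9} + \frac{34 \log{\left(t - \frac{3}{2} \right)}}{45} - \frac{28 \log{\left(t + 1 \right)}}{15} is an antiderivative of f.
Check: d/dt[\frac{10 \log{\left(t \right)}}{9} + \frac{34 \log{\left(t - \frac{3}{2} \right)}}{45} - \frac{28 \log{\left(t + 1 \right)}}{15}] = \frac{18 t - 10}{6 t^{3} - 3 t^{2} - 9 t}, which equals f(t).
F(9/2) = - \frac{28 \log{\left(\frac{11}{2} \right)}}{15} + \frac{34 \log{\left(3 \right)}}{45} + \frac{10 \log{\left(\frac{9}{2} \right)}}{9}; F(5/2) = - \frac{28 \log{\left(\frac{7}{2} \right)}}{15} + \frac{10 \log{\left(\frac{5}{2} \right)}}{9}.
Integral = F(9/2) - F(5/2) = - \frac{28 \log{\left(\frac{11}{2} \right)}}{15} - \frac{10 \log{\left(\frac{5}{2} \right)}}{9} + \frac{34 \log{\left(3 \right)}}{45} + \frac{10 \log{\left(\frac{9}{2} \right)}}{9} + \frac{28 \log{\left(\frac{7}{2} \right)}}{15}.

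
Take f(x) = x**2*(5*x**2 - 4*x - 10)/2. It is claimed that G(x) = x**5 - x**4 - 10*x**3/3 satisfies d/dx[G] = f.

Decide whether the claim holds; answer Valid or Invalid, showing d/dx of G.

d/dx[G] = 5*x**4 - 4*x**3 - 10*x**2
d/dx[G] - f(x) = 5*x**4/2 - 2*x**3 - 5*x**2 != 0.

Invalid: d/dx[G] - f = 5*x**4/2 - 2*x**3 - 5*x**2, which is not 0.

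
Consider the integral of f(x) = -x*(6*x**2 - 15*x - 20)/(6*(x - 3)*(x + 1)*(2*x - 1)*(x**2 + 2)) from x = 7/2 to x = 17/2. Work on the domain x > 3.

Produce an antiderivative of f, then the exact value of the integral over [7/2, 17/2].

Antiderivative: F(x) = log(x - 3)/40 - 52*log(x - 1/2)/405 + log(x + 1)/216 + 4*log(x**2 + 2)/81 - 41*sqrt(2)*atan(sqrt(2)*x/2)/162; value = -41*sqrt(2)*atan(17*sqrt(2)/4)/162 - 52*log(8)/405 - 4*log(57/4)/81 - log(9/2)/216 + log(19/2)/216 + log(2)/40 + log(11/2)/40 + 52*log(3)/405 + 4*log(297/4)/81 + 41*sqrt(2)*atan(7*sqrt(2)/4)/162

The denominator factors as 6*(x - 3)*(x + 1)*(2*x - 1)*(x**2 + 2); partial fractions split f into directly integrable pieces: (8*x - 41)/(81*(x**2 + 2)) - 104/(405*(2*x - 1)) + 1/(216*(x + 1)) + 1/(40*(x - 3)).
F(x) = log(x - 3)/40 - 52*log(x - 1/2)/405 + log(x + 1)/216 + 4*log(x**2 + 2)/81 - 41*sqrt(2)*atan(sqrt(2)*x/2)/162 is an antiderivative of f.
Check: d/dx[log(x - 3)/40 - 52*log(x - 1/2)/405 + log(x + 1)/216 + 4*log(x**2 + 2)/81 - 41*sqrt(2)*atan(sqrt(2)*x/2)/162] = (-6*x**3 + 15*x**2 + 20*x)/(12*x**5 - 30*x**4 - 42*x**2 - 48*x + 36), which equals f(x).
F(17/2) = -41*sqrt(2)*atan(17*sqrt(2)/4)/162 - 52*log(8)/405 + log(19/2)/216 + log(11/2)/40 + 4*log(297/4)/81; F(7/2) = -41*sqrt(2)*atan(7*sqrt(2)/4)/162 - 52*log(3)/405 - log(2)/40 + log(9/2)/216 + 4*log(57/4)/81.
Integral = F(17/2) - F(7/2) = -41*sqrt(2)*atan(17*sqrt(2)/4)/162 - 52*log(8)/405 - 4*log(57/4)/81 - log(9/2)/216 + log(19/2)/216 + log(2)/40 + log(11/2)/40 + 52*log(3)/405 + 4*log(297/4)/81 + 41*sqrt(2)*atan(7*sqrt(2)/4)/162.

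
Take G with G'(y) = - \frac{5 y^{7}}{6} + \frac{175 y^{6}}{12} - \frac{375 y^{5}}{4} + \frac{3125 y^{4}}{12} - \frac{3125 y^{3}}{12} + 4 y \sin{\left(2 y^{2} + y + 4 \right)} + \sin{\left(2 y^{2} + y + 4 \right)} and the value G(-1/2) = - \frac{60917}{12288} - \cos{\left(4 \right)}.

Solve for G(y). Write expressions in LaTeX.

G(y) = \frac{- 5 y^{4} \left(5 - y\right)^{4} - 48 \cos{\left(2 y^{2} + y + 4 \right)} + 48}{48}

The integrand splits into summands that can be handled one at a time.
A general antiderivative is - \frac{5 \left(- \frac{y^{2}}{2} + \frac{5 y}{2}\right)^{4}}{3} - \cos{\left(2 y^{2} + y + 4 \right)} + C.
The condition gives C = - \frac{60917}{12288} - \cos{\left(4 \right)} - (- \frac{73205}{12288} - \cos{\left(4 \right)}) = 1.
So G(y) = \frac{- 5 y^{4} \left(5 - y\right)^{4} - 48 \cos{\left(2 y^{2} + y + 4 \right)} + 48}{48}.
Check: d/dy[\frac{- 5 y^{4} \left(5 - y\right)^{4} - 48 \cos{\left(2 y^{2} + y + 4 \right)} + 48}{48}] = - \frac{5 y^{7}}{6} + \frac{175 y^{6}}{12} - \frac{375 y^{5}}{4} + \frac{3125 y^{4}}{12} - \frac{3125 y^{3}}{12} + 4 y \sin{\left(2 y^{2} + y + 4 \right)} + \sin{\left(2 y^{2} + y + 4 \right)} = G'(y).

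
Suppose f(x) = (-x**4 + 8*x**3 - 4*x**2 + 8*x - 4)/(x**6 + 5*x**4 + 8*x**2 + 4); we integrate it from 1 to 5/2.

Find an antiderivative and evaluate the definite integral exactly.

Antiderivative: F(x) = -atan(x) - 4/(x**2 + 2); value = -atan(5/2) + pi/4 + 28/33

Since d/dx undoes antidifferentiation here, F'(x) = f(x) is required of F(x).
F(x) = -atan(x) - 4/(x**2 + 2) is an antiderivative of f.
Check: d/dx[-atan(x) - 4/(x**2 + 2)] = (-x**4 + 8*x**3 - 4*x**2 + 8*x - 4)/(x**6 + 5*x**4 + 8*x**2 + 4) = f(x).
F(5/2) = -atan(5/2) - 16/33; F(1) = -4/3 - pi/4.
Integral = F(5/2) - F(1) = -atan(5/2) + pi/4 + 28/33.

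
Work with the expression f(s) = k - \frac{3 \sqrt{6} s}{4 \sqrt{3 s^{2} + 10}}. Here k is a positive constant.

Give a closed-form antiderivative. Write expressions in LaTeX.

Whatever form F(s) takes, F'(s) = f(s) is non-negotiable.
Check: d/ds[\frac{4 k s - \sqrt{6} \sqrt{3 s^{2} + 10}}{4}] = \frac{4 k \sqrt{3 s^{2} + 10} - 3 \sqrt{6} s}{4 \sqrt{3 s^{2} + 10}}, which equals f(s).

An antiderivative is F(s) = \frac{4 k s - \sqrt{6} \sqrt{3 s^{2} + 10}}{4}.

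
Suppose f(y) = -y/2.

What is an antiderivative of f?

Recover f(y) by differentiating a candidate F(y); any mismatch rules it out.
Check: d/dy[(20 - 3*y**2)/12] = -y/2 = f(y).

An antiderivative is F(y) = (20 - 3*y**2)/12.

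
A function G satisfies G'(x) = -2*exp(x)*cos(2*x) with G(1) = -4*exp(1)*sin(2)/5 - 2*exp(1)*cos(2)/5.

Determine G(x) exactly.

G(x) = -4*exp(x)*sin(2*x)/5 - 2*exp(x)*cos(2*x)/5

A first test for any G(x): its x-derivative must equal the given G'(x).
A general antiderivative is -4*exp(x)*sin(2*x)/5 - 2*exp(x)*cos(2*x)/5 + C.
The condition gives C = -4*exp(1)*sin(2)/5 - 2*exp(1)*cos(2)/5 - (-4*exp(1)*sin(2)/5 - 2*exp(1)*cos(2)/5) = 0.
So G(x) = -4*exp(x)*sin(2*x)/5 - 2*exp(x)*cos(2*x)/5.
Check: d/dx[-4*exp(x)*sin(2*x)/5 - 2*exp(x)*cos(2*x)/5] = -2*exp(x)*cos(2*x) = G'(x).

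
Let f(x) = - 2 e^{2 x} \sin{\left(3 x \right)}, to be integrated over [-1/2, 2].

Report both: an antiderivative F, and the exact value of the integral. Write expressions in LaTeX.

Recover f(x) by differentiating a candidate F(x); any mismatch rules it out.
F(x) = - \frac{4 e^{2 x} \sin{\left(3 x \right)}}{13} + \frac{6 e^{2 x} \cos{\left(3 x \right)}}{13} is an antiderivative of f.
Check: d/dx[- \frac{4 e^{2 x} \sin{\left(3 x \right)}}{13} + \frac{6 e^{2 x} \cos{\left(3 x \right)}}{13}] = - 2 e^{2 x} \sin{\left(3 x \right)} = f(x).
F(2) = - \frac{4 e^{4} \sin{\left(6 \right)}}{13} + \frac{6 e^{4} \cos{\left(6 \right)}}{13}; F(-1/2) = \frac{6 \cos{\left(\frac{3}{2} \right)}}{13 e} + \frac{4 \sin{\left(\frac{3}{2} \right)}}{13 e}.
Integral = F(2) - F(-1/2) = - \frac{4 \sin{\left(\frac{3}{2} \right)}}{13 e} - \frac{6 \cos{\left(\frac{3}{2} \right)}}{13 e} - \frac{4 e^{4} \sin{\left(6 \right)}}{13} + \frac{6 e^{4} \cos{\left(6 \right)}}{13}.

Antiderivative: F(x) = - \frac{4 e^{2 x} \sin{\left(3 x \right)}}{13} + \frac{6 e^{2 x} \cos{\left(3 x \right)}}{13}; value = - \frac{4 \sin{\left(\frac{3}{2} \right)}}{13 e} - \frac{6 \cos{\left(\frac{3}{2} \right)}}{13 e} - \frac{4 e^{4} \sin{\left(6 \right)}}{13} + \frac{6 e^{4} \cos{\left(6 \right)}}{13}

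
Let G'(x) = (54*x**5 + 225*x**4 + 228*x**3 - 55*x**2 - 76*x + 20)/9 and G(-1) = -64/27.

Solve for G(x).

G(x) = x**6 + 5*x**5 + 19*x**4/3 - 55*x**3/27 - 38*x**2/9 + 20*x/9 - 8/27

G'(x) matches the chain-rule pattern g'(h)*h' with inner function h(x) = -x**2 - 5*x/3 + 2/3; substituting u = h(x) collapses the integral.
A general antiderivative is -(-x**2 - 5*x/3 + 2/3)**3 + C.
The condition gives C = -64/27 - (-64/27) = 0.
So G(x) = x**6 + 5*x**5 + 19*x**4/3 - 55*x**3/27 - 38*x**2/9 + 20*x/9 - 8/27.
Check: d/dx[x**6 + 5*x**5 + 19*x**4/3 - 55*x**3/27 - 38*x**2/9 + 20*x/9 - 8/27] = 6*x**5 + 25*x**4 + 76*x**3/3 - 55*x**2/9 - 76*x/9 + 20/9, which equals G'(x).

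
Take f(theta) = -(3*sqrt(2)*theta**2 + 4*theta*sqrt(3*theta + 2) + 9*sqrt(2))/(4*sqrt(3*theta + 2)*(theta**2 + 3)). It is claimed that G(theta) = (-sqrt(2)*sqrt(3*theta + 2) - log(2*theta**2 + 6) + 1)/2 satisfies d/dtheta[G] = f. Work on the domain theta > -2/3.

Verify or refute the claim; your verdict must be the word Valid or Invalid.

Valid - the claim checks out under differentiation.

d/dtheta[G] = (-3*sqrt(2)*theta**2 - 4*theta*sqrt(3*theta + 2) - 9*sqrt(2))/(4*theta**2*sqrt(3*theta + 2) + 12*sqrt(3*theta + 2))
This equals f(theta) exactly, so the claim holds.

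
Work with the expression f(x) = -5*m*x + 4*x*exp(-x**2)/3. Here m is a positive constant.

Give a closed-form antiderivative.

An antiderivative is F(x) = -5*m*x**2/2 - 2*exp(-x**2)/3.

The integrand splits into summands that can be handled one at a time.
Check: d/dx[-5*m*x**2/2 - 2*exp(-x**2)/3] = (-15*m*x*exp(x**2) + 4*x)*exp(-x**2)/3, which equals f(x).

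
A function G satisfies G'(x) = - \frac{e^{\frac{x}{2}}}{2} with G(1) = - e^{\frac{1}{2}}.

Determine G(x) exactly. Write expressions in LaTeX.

Differentiate the proposed G(x) back; it has to land on the given G'(x).
A general antiderivative is - e^{\frac{x}{2}} + C.
The condition gives C = - e^{\frac{1}{2}} - (- e^{\frac{1}{2}}) = 0.
So G(x) = - e^{\frac{x}{2}}.
Check: d/dx[- e^{\frac{x}{2}}] = - \frac{e^{\frac{x}{2}}}{2} = G'(x).

G(x) = - e^{\frac{x}{2}}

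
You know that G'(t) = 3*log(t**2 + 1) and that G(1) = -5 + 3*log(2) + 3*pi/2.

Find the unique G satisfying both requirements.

Recover the given G'(t) by differentiating a candidate G(t); any mismatch rules it out.
A general antiderivative is 3*t*log(t**2 + 1) - 6*t + 6*atan(t) + C.
The condition gives C = -5 + 3*log(2) + 3*pi/2 - (-6 + 3*log(2) + 3*pi/2) = 1.
So G(t) = 3*t*log(t**2 + 1) - 6*t + 6*atan(t) + 1.
Check: d/dt[3*t*log(t**2 + 1) - 6*t + 6*atan(t) + 1] = 3*log(t**2 + 1) = G'(t).

G(t) = 3*t*log(t**2 + 1) - 6*t + 6*atan(t) + 1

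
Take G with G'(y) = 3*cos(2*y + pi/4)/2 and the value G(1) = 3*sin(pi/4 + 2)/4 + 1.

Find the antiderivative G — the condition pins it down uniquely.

G(y) = (3*sin(2*y + pi/4) + 4)/4

Since d/dy undoes antidifferentiation here, G(y) must give back the stated G'(y).
A general antiderivative is 3*sin(2*y + pi/4)/4 + C.
The condition gives C = 3*sin(pi/4 + 2)/4 + 1 - (3*sin(pi/4 + 2)/4) = 1.
So G(y) = (3*sin(2*y + pi/4) + 4)/4.
Check: d/dy[(3*sin(2*y + pi/4) + 4)/4] = 3*cos(2*y + pi/4)/2 = G'(y).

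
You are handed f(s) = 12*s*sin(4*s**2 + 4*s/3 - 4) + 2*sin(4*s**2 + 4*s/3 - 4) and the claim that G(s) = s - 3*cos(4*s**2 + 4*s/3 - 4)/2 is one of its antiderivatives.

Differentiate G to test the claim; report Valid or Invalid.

Invalid: d/ds[G] - f = 1, which is not 0.

d/ds[G] = 12*s*sin(4*s**2 + 4*s/3 - 4) + 2*sin(4*s**2 + 4*s/3 - 4) + 1
d/ds[G] - f(s) = 1 != 0.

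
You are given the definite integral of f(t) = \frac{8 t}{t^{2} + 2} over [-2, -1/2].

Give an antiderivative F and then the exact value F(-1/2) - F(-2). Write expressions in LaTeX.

Antiderivative: F(t) = 4 \log{\left(\frac{t^{2}}{2} + 1 \right)}; value = - 4 \log{\left(9 \right)} + 4 \log{\left(\frac{27}{8} \right)}

f matches the chain-rule pattern g'(h)*h' with inner function h(t) = \frac{3 t^{2}}{2} + 3; substituting u = h(t) collapses the integral.
F(t) = 4 \log{\left(\frac{t^{2}}{2} + 1 \right)} is an antiderivative of f.
Check: d/dt[4 \log{\left(\frac{t^{2}}{2} + 1 \right)}] = \frac{8 t}{t^{2} + 2} = f(t).
F(-1/2) = 4 \log{\left(\frac{9}{8} \right)}; F(-2) = 4 \log{\left(3 \right)}.
Integral = F(-1/2) - F(-2) = - 4 \log{\left(9 \right)} + 4 \log{\left(\frac{27}{8} \right)}.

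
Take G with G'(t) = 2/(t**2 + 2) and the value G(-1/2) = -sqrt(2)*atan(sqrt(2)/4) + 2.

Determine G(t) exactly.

Differentiate the proposed G(t) back; it has to land on the given G'(t).
A general antiderivative is sqrt(2)*atan(sqrt(2)*t/2) + C.
The condition gives C = -sqrt(2)*atan(sqrt(2)/4) + 2 - (-sqrt(2)*atan(sqrt(2)/4)) = 2.
So G(t) = sqrt(2)*atan(sqrt(2)*t/2) + 2.
Check: d/dt[sqrt(2)*atan(sqrt(2)*t/2) + 2] = 2/(t**2 + 2) = G'(t).

G(t) = sqrt(2)*atan(sqrt(2)*t/2) + 2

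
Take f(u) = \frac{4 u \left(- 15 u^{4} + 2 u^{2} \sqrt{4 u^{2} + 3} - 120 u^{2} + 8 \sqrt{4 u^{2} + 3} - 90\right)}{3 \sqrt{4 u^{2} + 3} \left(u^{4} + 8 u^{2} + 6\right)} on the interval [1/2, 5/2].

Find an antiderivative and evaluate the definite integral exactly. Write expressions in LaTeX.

A candidate is checked by its d/du: the result must match f(u).
F(u) = - 5 \sqrt{4 u^{2} + 3} + \frac{2 \log{\left(\frac{u^{4}}{2} + 4 u^{2} + 3 \right)}}{3} is an antiderivative of f.
Check: d/du[- 5 \sqrt{4 u^{2} + 3} + \frac{2 \log{\left(\frac{u^{4}}{2} + 4 u^{2} + 3 \right)}}{3}] = \frac{- 60 u^{5} + 8 u^{3} \sqrt{4 u^{2} + 3} - 480 u^{3} + 32 u \sqrt{4 u^{2} + 3} - 360 u}{3 u^{4} \sqrt{4 u^{2} + 3} + 24 u^{2} \sqrt{4 u^{2} + 3} + 18 \sqrt{4 u^{2} + 3}}, which equals f(u).
F(5/2) = - 10 \sqrt{7} + \frac{2 \log{\left(\frac{1521}{32} \right)}}{3}; F(1/2) = -10 + \frac{2 \log{\left(\frac{129}{32} \right)}}{3}.
Integral = F(5/2) - F(1/2) = - 10 \sqrt{7} - \frac{2 \log{\left(\frac{129}{32} \right)}}{3} + \frac{2 \log{\left(\frac{1521}{32} \right)}}{3} + 10.

Antiderivative: F(u) = - 5 \sqrt{4 u^{2} + 3} + \frac{2 \log{\left(\frac{u^{4}}{2} + 4 u^{2} + 3 \right)}}{3}; value = - 10 \sqrt{7} - \frac{2 \log{\left(\frac{129}{32} \right)}}{3} + \frac{2 \log{\left(\frac{1521}{32} \right)}}{3} + 10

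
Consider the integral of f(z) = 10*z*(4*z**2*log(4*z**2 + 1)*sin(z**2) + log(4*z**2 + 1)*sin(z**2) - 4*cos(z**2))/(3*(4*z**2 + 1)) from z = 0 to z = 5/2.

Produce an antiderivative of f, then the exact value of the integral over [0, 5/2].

f has the shape u'v + uv' for u = -5*cos(z**2)/3 and v = log(4*z**2 + 1) — it is the derivative of the product u*v.
F(z) = -5*log(4*z**2 + 1)*cos(z**2)/3 is an antiderivative of f.
Check: d/dz[-5*log(4*z**2 + 1)*cos(z**2)/3] = (40*z**3*log(4*z**2 + 1)*sin(z**2) + 10*z*log(4*z**2 + 1)*sin(z**2) - 40*z*cos(z**2))/(12*z**2 + 3), which equals f(z).
F(5/2) = -5*log(26)*cos(25/4)/3; F(0) = 0.
Integral = F(5/2) - F(0) = -5*log(26)*cos(25/4)/3.

Antiderivative: F(z) = -5*log(4*z**2 + 1)*cos(z**2)/3; value = -5*log(26)*cos(25/4)/3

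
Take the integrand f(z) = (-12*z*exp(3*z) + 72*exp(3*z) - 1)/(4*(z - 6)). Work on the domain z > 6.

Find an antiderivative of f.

An antiderivative is F(z) = -exp(3*z) - log(z/2 - 3)/4.

Recover f(z) by differentiating a candidate F(z); any mismatch rules it out.
Check: d/dz[-exp(3*z) - log(z/2 - 3)/4] = (-12*z*exp(3*z) + 72*exp(3*z) - 1)/(4*z - 24), which equals f(z).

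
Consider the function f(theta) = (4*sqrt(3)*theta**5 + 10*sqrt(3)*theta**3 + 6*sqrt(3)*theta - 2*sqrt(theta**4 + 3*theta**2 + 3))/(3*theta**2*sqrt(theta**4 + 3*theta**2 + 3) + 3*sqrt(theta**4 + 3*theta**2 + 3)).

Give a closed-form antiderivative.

An antiderivative is F(theta) = 2*(sqrt(3)*sqrt(theta**4 + 3*theta**2 + 3) - atan(theta))/3.

Since d/dtheta undoes antidifferentiation here, F'(theta) = f(theta) is required of F(theta).
Check: d/dtheta[2*(sqrt(3)*sqrt(theta**4 + 3*theta**2 + 3) - atan(theta))/3] = (4*sqrt(3)*theta**5 + 10*sqrt(3)*theta**3 + 6*sqrt(3)*theta - 2*sqrt(theta**4 + 3*theta**2 + 3))/(3*theta**2*sqrt(theta**4 + 3*theta**2 + 3) + 3*sqrt(theta**4 + 3*theta**2 + 3)) = f(theta).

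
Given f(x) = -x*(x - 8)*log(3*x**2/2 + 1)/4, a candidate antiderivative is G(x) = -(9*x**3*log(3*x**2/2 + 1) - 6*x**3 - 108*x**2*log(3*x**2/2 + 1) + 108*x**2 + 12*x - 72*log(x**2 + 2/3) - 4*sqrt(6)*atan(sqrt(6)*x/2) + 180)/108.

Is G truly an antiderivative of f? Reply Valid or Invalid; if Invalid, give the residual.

d/dx[G] = -x**2*log(3*x**2/2 + 1)/4 + 2*x*log(3*x**2/2 + 1)
This equals f(x) exactly, so the claim holds.

Valid: G'(x) = f(x).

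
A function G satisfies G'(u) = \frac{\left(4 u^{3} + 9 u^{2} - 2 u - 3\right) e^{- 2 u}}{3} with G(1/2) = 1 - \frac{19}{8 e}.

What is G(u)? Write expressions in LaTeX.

G(u) = - \frac{\left(8 u^{3} + 30 u^{2} + 26 u - 12 e^{2 u} + 7\right) e^{- 2 u}}{12}

G'(u) has the shape v'r + vr' for v = - \frac{2 u^{3}}{3} - \frac{5 u^{2}}{2} - \frac{13 u}{6} - \frac{7}{12} and r = e^{- 2 u} — it is the derivative of the product v*r.
A general antiderivative is \frac{\left(- 8 u^{3} - 30 u^{2} - 26 u - 7\right) e^{- 2 u}}{12} + C.
The condition gives C = 1 - \frac{19}{8 e} - (- \frac{19}{8 e}) = 1.
So G(u) = - \frac{\left(8 u^{3} + 30 u^{2} + 26 u - 12 e^{2 u} + 7\right) e^{- 2 u}}{12}.
Check: d/du[- \frac{\left(8 u^{3} + 30 u^{2} + 26 u - 12 e^{2 u} + 7\right) e^{- 2 u}}{12}] = \frac{\left(4 u^{3} + 9 u^{2} - 2 u - 3\right) e^{- 2 u}}{3} = G'(u).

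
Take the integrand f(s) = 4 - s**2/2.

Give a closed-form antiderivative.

Recover f(s) by differentiating a candidate F(s); any mismatch rules it out.
Check: d/ds[-s**3/6 + 4*s] = 4 - s**2/2 = f(s).

An antiderivative is F(s) = -s**3/6 + 4*s.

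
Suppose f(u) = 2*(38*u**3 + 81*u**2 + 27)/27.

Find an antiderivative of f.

Check any antiderivative F(u) by computing F'(u) and comparing it with f(u).
Check: d/du[19*u**4/27 + 2*u**3 + 2*u] = 76*u**3/27 + 6*u**2 + 2, which equals f(u).

An antiderivative is F(u) = 19*u**4/27 + 2*u**3 + 2*u.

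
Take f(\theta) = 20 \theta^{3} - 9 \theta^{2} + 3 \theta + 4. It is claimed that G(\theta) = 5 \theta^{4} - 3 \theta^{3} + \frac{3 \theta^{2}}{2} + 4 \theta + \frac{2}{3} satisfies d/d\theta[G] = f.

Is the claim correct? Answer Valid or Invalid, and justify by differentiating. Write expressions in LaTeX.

Valid - the claim checks out under differentiation.

d/d\theta[G] = 20 \theta^{3} - 9 \theta^{2} + 3 \theta + 4
This equals f(\theta) exactly, so the claim holds.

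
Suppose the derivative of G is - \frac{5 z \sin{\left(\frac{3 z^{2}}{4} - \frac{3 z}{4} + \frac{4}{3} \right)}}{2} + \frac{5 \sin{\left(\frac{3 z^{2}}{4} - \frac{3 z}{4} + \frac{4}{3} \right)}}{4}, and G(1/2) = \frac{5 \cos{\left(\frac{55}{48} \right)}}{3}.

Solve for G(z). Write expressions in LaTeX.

G(z) = \frac{5 \cos{\left(\frac{3 z^{2}}{4} - \frac{3 z}{4} + \frac{4}{3} \right)}}{3}

G'(z) matches the chain-rule pattern g'(h)*h' with inner function h(z) = \frac{3 z^{2}}{4} - \frac{3 z}{4} + \frac{4}{3}; substituting u = h(z) collapses the integral.
A general antiderivative is \frac{5 \cos{\left(\frac{3 z^{2}}{4} - \frac{3 z}{4} + \frac{4}{3} \right)}}{3} + C.
The condition gives C = \frac{5 \cos{\left(\frac{55}{48} \right)}}{3} - (\frac{5 \cos{\left(\frac{55}{48} \right)}}{3}) = 0.
So G(z) = \frac{5 \cos{\left(\frac{3 z^{2}}{4} - \frac{3 z}{4} + \frac{4}{3} \right)}}{3}.
Check: d/dz[\frac{5 \cos{\left(\frac{3 z^{2}}{4} - \frac{3 z}{4} + \frac{4}{3} \right)}}{3}] = - \frac{5 z \sin{\left(\frac{3 z^{2}}{4} - \frac{3 z}{4} + \frac{4}{3} \right)}}{2} + \frac{5 \sin{\left(\frac{3 z^{2}}{4} - \frac{3 z}{4} + \frac{4}{3} \right)}}{4} = G'(z).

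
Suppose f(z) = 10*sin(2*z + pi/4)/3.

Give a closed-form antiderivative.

An antiderivative F(z) passes only if d/dz[F] lands on f(z) exactly.
Check: d/dz[-5*cos(2*z + pi/4)/3] = 10*sin(2*z + pi/4)/3 = f(z).

An antiderivative is F(z) = -5*cos(2*z + pi/4)/3.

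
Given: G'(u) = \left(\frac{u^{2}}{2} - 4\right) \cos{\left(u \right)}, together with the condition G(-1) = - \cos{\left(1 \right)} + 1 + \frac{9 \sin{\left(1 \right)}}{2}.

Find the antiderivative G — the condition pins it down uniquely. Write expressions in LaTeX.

G(u) = \frac{u^{2} \sin{\left(u \right)}}{2} + u \cos{\left(u \right)} - 5 \sin{\left(u \right)} + 1

Differentiate the proposed G(u) back; it has to land on the given G'(u).
A general antiderivative is \frac{u^{2} \sin{\left(u \right)}}{2} + u \cos{\left(u \right)} - 5 \sin{\left(u \right)} + C.
The condition gives C = - \cos{\left(1 \right)} + 1 + \frac{9 \sin{\left(1 \right)}}{2} - (- \cos{\left(1 \right)} + \frac{9 \sin{\left(1 \right)}}{2}) = 1.
So G(u) = \frac{u^{2} \sin{\left(u \right)}}{2} + u \cos{\left(u \right)} - 5 \sin{\left(u \right)} + 1.
Check: d/du[\frac{u^{2} \sin{\left(u \right)}}{2} + u \cos{\left(u \right)} - 5 \sin{\left(u \right)} + 1] = \frac{u^{2} \cos{\left(u \right)}}{2} - 4 \cos{\left(u \right)}, which equals G'(u).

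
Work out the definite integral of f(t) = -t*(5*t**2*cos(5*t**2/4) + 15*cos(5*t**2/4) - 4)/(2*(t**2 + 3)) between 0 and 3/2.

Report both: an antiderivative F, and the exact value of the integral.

Antiderivative: F(t) = (log(t**4/3 + 2*t**2 + 3) - 2*sin(5*t**2/4))/2; value = -log(3)/2 - sin(45/16) + log(147/16)/2

Differentiate the proposed F(t) back; it has to land on f(t) exactly.
F(t) = (log(t**4/3 + 2*t**2 + 3) - 2*sin(5*t**2/4))/2 is an antiderivative of f.
Check: d/dt[(log(t**4/3 + 2*t**2 + 3) - 2*sin(5*t**2/4))/2] = (-5*t**3*cos(5*t**2/4) - 15*t*cos(5*t**2/4) + 4*t)/(2*t**2 + 6), which equals f(t).
F(3/2) = -sin(45/16) + log(147/16)/2; F(0) = log(3)/2.
Integral = F(3/2) - F(0) = -log(3)/2 - sin(45/16) + log(147/16)/2.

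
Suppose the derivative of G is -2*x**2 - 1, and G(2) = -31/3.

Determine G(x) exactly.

G(x) = -2*x**3/3 - x - 3

A candidate passes only if d/dx[G] lands on the given G'(x) exactly.
A general antiderivative is -2*x**3/3 - x - 4 + C.
The condition gives C = -31/3 - (-34/3) = 1.
So G(x) = -2*x**3/3 - x - 3.
Check: d/dx[-2*x**3/3 - x - 3] = -2*x**2 - 1 = G'(x).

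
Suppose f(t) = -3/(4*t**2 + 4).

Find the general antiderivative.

A candidate is checked by its d/dt: the result must match f(t).
Check: d/dt[-3*atan(t)/4] = -3/(4*t**2 + 4) = f(t).

F(t) = -3*atan(t)/4 + C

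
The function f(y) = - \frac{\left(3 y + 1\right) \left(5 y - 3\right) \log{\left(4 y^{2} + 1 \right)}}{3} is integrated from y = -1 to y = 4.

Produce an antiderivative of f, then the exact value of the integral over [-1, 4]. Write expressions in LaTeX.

Antiderivative: F(y) = - \frac{60 y^{3} \log{\left(4 y^{2} + 1 \right)} - 40 y^{3} - 24 y^{2} \log{\left(4 y^{2} + 1 \right)} + 24 y^{2} - 36 y \log{\left(4 y^{2} + 1 \right)} + 102 y - 6 \log{\left(y^{2} + \frac{1}{4} \right)} - 51 \operatorname{atan}{\left(2 y \right)}}{36}; value = - 92 \log{\left(65 \right)} - \frac{4 \log{\left(5 \right)}}{3} - \frac{\log{\left(\frac{5}{4} \right)}}{6} + \frac{\log{\left(\frac{65}{4} \right)}}{6} + \frac{17 \operatorname{atan}{\left(2 \right)}}{12} + \frac{17 \operatorname{atan}{\left(8 \right)}}{12} + \frac{865}{18}

A candidate is checked by its d/dy: the result must match f(y).
F(y) = - \frac{60 y^{3} \log{\left(4 y^{2} + 1 \right)} - 40 y^{3} - 24 y^{2} \log{\left(4 y^{2} + 1 \right)} + 24 y^{2} - 36 y \log{\left(4 y^{2} + 1 \right)} + 102 y - 6 \log{\left(y^{2} + \frac{1}{4} \right)} - 51 \operatorname{atan}{\left(2 y \right)}}{36} is an antiderivative of f.
Check: d/dy[- \frac{60 y^{3} \log{\left(4 y^{2} + 1 \right)} - 40 y^{3} - 24 y^{2} \log{\left(4 y^{2} + 1 \right)} + 24 y^{2} - 36 y \log{\left(4 y^{2} + 1 \right)} + 102 y - 6 \log{\left(y^{2} + \frac{1}{4} \right)} - 51 \operatorname{atan}{\left(2 y \right)}}{36}] = - 5 y^{2} \log{\left(4 y^{2} + 1 \right)} + \frac{4 y \log{\left(4 y^{2} + 1 \right)}}{3} + \log{\left(4 y^{2} + 1 \right)}, which equals f(y).
F(4) = - 92 \log{\left(65 \right)} + \frac{\log{\left(\frac{65}{4} \right)}}{6} + \frac{17 \operatorname{atan}{\left(8 \right)}}{12} + \frac{442}{9}; F(-1) = - \frac{17 \operatorname{atan}{\left(2 \right)}}{12} + \frac{\log{\left(\frac{5}{4} \right)}}{6} + \frac{19}{18} + \frac{4 \log{\left(5 \right)}}{3}.
Integral = F(4) - F(-1) = - 92 \log{\left(65 \right)} - \frac{4 \log{\left(5 \right)}}{3} - \frac{\log{\left(\frac{5}{4} \right)}}{6} + \frac{\log{\left(\frac{65}{4} \right)}}{6} + \frac{17 \operatorname{atan}{\left(2 \right)}}{12} + \frac{17 \operatorname{atan}{\left(8 \right)}}{12} + \frac{865}{18}.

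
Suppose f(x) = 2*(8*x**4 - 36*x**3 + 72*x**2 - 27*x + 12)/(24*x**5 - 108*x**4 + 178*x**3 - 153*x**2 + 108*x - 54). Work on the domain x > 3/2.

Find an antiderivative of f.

For F(x) to be correct the identity F'(x) - f(x) = 0 must hold.
Check: d/dx[log(x**2 + 2/3)/3 - 3/(4*x**2 - 12*x + 9)] = (16*x**4 - 72*x**3 + 144*x**2 - 54*x + 24)/(24*x**5 - 108*x**4 + 178*x**3 - 153*x**2 + 108*x - 54), which equals f(x).

An antiderivative is F(x) = log(x**2 + 2/3)/3 - 3/(4*x**2 - 12*x + 9).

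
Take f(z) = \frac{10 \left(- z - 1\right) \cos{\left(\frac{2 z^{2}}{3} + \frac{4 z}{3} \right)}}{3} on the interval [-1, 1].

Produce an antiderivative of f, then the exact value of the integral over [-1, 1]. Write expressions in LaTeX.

The substitution u = \frac{2 z^{2}}{3} + \frac{4 z}{3} works: f is exactly (dF/du)*(du/dz) for that inner function.
F(z) = - \frac{5 \sin{\left(\frac{2 z^{2}}{3} + \frac{4 z}{3} \right)}}{2} is an antiderivative of f.
Check: d/dz[- \frac{5 \sin{\left(\frac{2 z^{2}}{3} + \frac{4 z}{3} \right)}}{2}] = - \frac{10 z \cos{\left(\frac{2 z^{2}}{3} + \frac{4 z}{3} \right)}}{3} - \frac{10 \cos{\left(\frac{2 z^{2}}{3} + \frac{4 z}{3} \right)}}{3}, which equals f(z).
F(1) = - \frac{5 \sin{\left(2 \right)}}{2}; F(-1) = \frac{5 \sin{\left(\frac{2}{3} \right)}}{2}.
Integral = F(1) - F(-1) = - \frac{5 \sin{\left(2 \right)}}{2} - \frac{5 \sin{\left(\frac{2}{3} \right)}}{2}.

Antiderivative: F(z) = - \frac{5 \sin{\left(\frac{2 z^{2}}{3} + \frac{4 z}{3} \right)}}{2}; value = - \frac{5 \sin{\left(2 \right)}}{2} - \frac{5 \sin{\left(\frac{2}{3} \right)}}{2}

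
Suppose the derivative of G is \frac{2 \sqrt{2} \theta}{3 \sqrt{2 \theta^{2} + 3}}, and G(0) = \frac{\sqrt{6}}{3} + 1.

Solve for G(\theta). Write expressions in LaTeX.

G(\theta) = \frac{\sqrt{2} \sqrt{2 \theta^{2} + 3} + 3}{3}

The substitution u = 4 \theta^{2} + 6 works: G'(\theta) is exactly (dG/du)*(du/d\theta) for that inner function.
A general antiderivative is \frac{\sqrt{4 \theta^{2} + 6}}{3} + C.
The condition gives C = \frac{\sqrt{6}}{3} + 1 - (\frac{\sqrt{6}}{3}) = 1.
So G(\theta) = \frac{\sqrt{2} \sqrt{2 \theta^{2} + 3} + 3}{3}.
Check: d/d\theta[\frac{\sqrt{2} \sqrt{2 \theta^{2} + 3} + 3}{3}] = \frac{2 \sqrt{2} \theta}{3 \sqrt{2 \theta^{2} + 3}} = G'(\theta).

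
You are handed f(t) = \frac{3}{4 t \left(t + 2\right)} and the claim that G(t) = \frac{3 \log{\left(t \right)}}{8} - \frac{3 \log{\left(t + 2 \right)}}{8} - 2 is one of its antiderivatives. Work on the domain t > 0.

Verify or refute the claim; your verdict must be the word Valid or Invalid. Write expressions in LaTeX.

d/dt[G] = \frac{3}{4 t^{2} + 8 t}
This equals f(t) exactly, so the claim holds.

Valid: G'(t) = f(t).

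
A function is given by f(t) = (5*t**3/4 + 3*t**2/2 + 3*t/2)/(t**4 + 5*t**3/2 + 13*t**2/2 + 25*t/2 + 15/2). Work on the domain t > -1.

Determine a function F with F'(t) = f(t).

An antiderivative is F(t) = -(290*log(t + 1) - 594*log(t + 3/2) - 283*log(t**2 + 5) + 106*sqrt(5)*atan(sqrt(5)*t/5))/696.

The denominator factors as 2*(t + 1)*(2*t + 3)*(t**2 + 5); partial fractions split f into directly integrable pieces: (283*t - 265)/(348*(t**2 + 5)) + 99/(58*(2*t + 3)) - 5/(12*(t + 1)).
Check: d/dt[-(290*log(t + 1) - 594*log(t + 3/2) - 283*log(t**2 + 5) + 106*sqrt(5)*atan(sqrt(5)*t/5))/696] = (5*t**3 + 6*t**2 + 6*t)/(4*t**4 + 10*t**3 + 26*t**2 + 50*t + 30), which equals f(t).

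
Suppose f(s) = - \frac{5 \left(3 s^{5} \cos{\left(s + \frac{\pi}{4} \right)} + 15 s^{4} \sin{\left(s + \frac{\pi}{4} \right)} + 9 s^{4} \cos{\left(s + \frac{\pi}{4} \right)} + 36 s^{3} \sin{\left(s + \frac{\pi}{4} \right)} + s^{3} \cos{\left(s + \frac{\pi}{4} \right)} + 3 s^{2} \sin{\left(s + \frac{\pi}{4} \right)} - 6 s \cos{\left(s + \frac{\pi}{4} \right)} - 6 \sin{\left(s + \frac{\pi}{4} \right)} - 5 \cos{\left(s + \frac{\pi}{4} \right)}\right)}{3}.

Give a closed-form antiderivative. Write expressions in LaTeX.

An antiderivative is F(s) = - \frac{5 \left(3 s^{5} + 9 s^{4} + s^{3} - 6 s - 5\right) \sin{\left(s + \frac{\pi}{4} \right)}}{3}.

f has the shape u'v + uv' for u = - 5 s^{5} - 15 s^{4} - \frac{5 s^{3}}{3} + 10 s + \frac{25}{3} and v = \sin{\left(s + \frac{\pi}{4} \right)} — it is the derivative of the product u*v.
Check: d/ds[- \frac{5 \left(3 s^{5} + 9 s^{4} + s^{3} - 6 s - 5\right) \sin{\left(s + \frac{\pi}{4} \right)}}{3}] = - 5 s^{5} \cos{\left(s + \frac{\pi}{4} \right)} - 25 s^{4} \sin{\left(s + \frac{\pi}{4} \right)} - 15 s^{4} \cos{\left(s + \frac{\pi}{4} \right)} - 60 s^{3} \sin{\left(s + \frac{\pi}{4} \right)} - \frac{5 s^{3} \cos{\left(s + \frac{\pi}{4} \right)}}{3} - 5 s^{2} \sin{\left(s + \frac{\pi}{4} \right)} + 10 s \cos{\left(s + \frac{\pi}{4} \right)} + 10 \sin{\left(s + \frac{\pi}{4} \right)} + \frac{25 \cos{\left(s + \frac{\pi}{4} \right)}}{3}, which equals f(s).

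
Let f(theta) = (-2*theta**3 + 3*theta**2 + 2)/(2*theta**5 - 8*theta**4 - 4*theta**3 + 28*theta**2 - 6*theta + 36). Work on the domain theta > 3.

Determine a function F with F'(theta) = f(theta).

An antiderivative is F(theta) = -4*log(theta - 3)/25 + 3*log(theta + 2)/25 + log(theta**2 + 1)/50 - 3*atan(theta)/100 + 1/(4*theta - 12).

Factor the denominator (2*(theta - 3)**2*(theta + 2)*(theta**2 + 1)) and decompose: f = (4*theta - 3)/(100*(theta**2 + 1)) + 3/(25*(theta + 2)) - 4/(25*(theta - 3)) - 1/(4*(theta - 3)**2); each piece integrates to a log, atan, or power term.
Check: d/dtheta[-4*log(theta - 3)/25 + 3*log(theta + 2)/25 + log(theta**2 + 1)/50 - 3*atan(theta)/100 + 1/(4*theta - 12)] = (-2*theta**3 + 3*theta**2 + 2)/(2*theta**5 - 8*theta**4 - 4*theta**3 + 28*theta**2 - 6*theta + 36) = f(theta).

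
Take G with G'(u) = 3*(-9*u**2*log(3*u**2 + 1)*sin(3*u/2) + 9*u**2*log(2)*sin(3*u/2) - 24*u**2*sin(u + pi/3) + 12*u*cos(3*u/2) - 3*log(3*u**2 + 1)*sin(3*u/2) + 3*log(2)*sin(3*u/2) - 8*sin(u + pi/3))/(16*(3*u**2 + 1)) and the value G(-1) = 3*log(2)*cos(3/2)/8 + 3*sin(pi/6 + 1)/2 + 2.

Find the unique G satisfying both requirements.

Differentiate the proposed G(u) back; it has to land on the given G'(u).
A general antiderivative is 3*log(3*u**2/2 + 1/2)*cos(3*u/2)/8 + 3*cos(u + pi/3)/2 + C.
The condition gives C = 3*log(2)*cos(3/2)/8 + 3*sin(pi/6 + 1)/2 + 2 - (3*log(2)*cos(3/2)/8 + 3*sin(pi/6 + 1)/2) = 2.
So G(u) = (3*log(3*u**2/2 + 1/2)*cos(3*u/2) + 12*cos(u + pi/3) + 16)/8.
Check: d/du[(3*log(3*u**2/2 + 1/2)*cos(3*u/2) + 12*cos(u + pi/3) + 16)/8] = (-27*u**2*log(3*u**2 + 1)*sin(3*u/2) + 27*u**2*log(2)*sin(3*u/2) - 72*u**2*sin(u + pi/3) + 36*u*cos(3*u/2) - 9*log(3*u**2 + 1)*sin(3*u/2) + 9*log(2)*sin(3*u/2) - 24*sin(u + pi/3))/(48*u**2 + 16), which equals G'(u).

G(u) = (3*log(3*u**2/2 + 1/2)*cos(3*u/2) + 12*cos(u + pi/3) + 16)/8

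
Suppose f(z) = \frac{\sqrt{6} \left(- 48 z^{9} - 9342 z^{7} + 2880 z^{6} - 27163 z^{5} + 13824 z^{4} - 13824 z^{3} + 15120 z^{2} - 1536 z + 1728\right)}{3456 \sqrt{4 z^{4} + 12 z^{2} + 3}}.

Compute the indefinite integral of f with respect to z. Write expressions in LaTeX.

F(z) = - \frac{\sqrt{\frac{2 z^{4}}{3} + 2 z^{2} + \frac{1}{2}} \left(\frac{z^{6}}{128} + 2 z^{4} - \frac{3 z^{3}}{4} + \frac{4 z^{2}}{3} - 3 z\right)}{3} + C

Recognize the product-rule pattern: f = u'v + uv' with u = - \frac{\sqrt{\frac{2 z^{4}}{3} + 2 z^{2} + \frac{1}{2}}}{3}, v = \frac{z^{6}}{128} + 2 z^{4} - \frac{3 z^{3}}{4} + \frac{4 z^{2}}{3} - 3 z, so integration by parts undoes it.
Check: d/dz[- \frac{\sqrt{\frac{2 z^{4}}{3} + 2 z^{2} + \frac{1}{2}} \left(\frac{z^{6}}{128} + 2 z^{4} - \frac{3 z^{3}}{4} + \frac{4 z^{2}}{3} - 3 z\right)}{3}] = \frac{\sqrt{6} \left(- 48 z^{9} - 9342 z^{7} + 2880 z^{6} - 27163 z^{5} + 13824 z^{4} - 13824 z^{3} + 15120 z^{2} - 1536 z + 1728\right)}{3456 \sqrt{4 z^{4} + 12 z^{2} + 3}} = f(z).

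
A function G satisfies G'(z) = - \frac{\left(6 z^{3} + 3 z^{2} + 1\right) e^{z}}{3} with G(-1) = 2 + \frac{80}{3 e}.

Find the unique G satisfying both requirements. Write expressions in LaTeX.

G(z) = - 2 z^{3} e^{z} + 5 z^{2} e^{z} - 10 z e^{z} + \frac{29 e^{z}}{3} + 2

Recognize the product-rule pattern: G'(z) = u'v + uv' with u = - 2 z^{3} + 5 z^{2} - 10 z + \frac{29}{3}, v = e^{z}, so integration by parts undoes it.
A general antiderivative is \frac{\left(- 6 z^{3} + 15 z^{2} - 30 z + 29\right) e^{z}}{3} + C.
The condition gives C = 2 + \frac{80}{3 e} - (\frac{80}{3 e}) = 2.
So G(z) = - 2 z^{3} e^{z} + 5 z^{2} e^{z} - 10 z e^{z} + \frac{29 e^{z}}{3} + 2.
Check: d/dz[- 2 z^{3} e^{z} + 5 z^{2} e^{z} - 10 z e^{z} + \frac{29 e^{z}}{3} + 2] = - 2 z^{3} e^{z} - z^{2} e^{z} - \frac{e^{z}}{3}, which equals G'(z).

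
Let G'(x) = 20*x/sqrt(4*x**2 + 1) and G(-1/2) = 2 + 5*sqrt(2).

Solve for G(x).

G'(x) matches the chain-rule pattern g'(h)*h' with inner function h(x) = 4*x**2 + 1; substituting u = h(x) collapses the integral.
A general antiderivative is 5*sqrt(4*x**2 + 1) + C.
The condition gives C = 2 + 5*sqrt(2) - (5*sqrt(2)) = 2.
So G(x) = 5*sqrt(4*x**2 + 1) + 2.
Check: d/dx[5*sqrt(4*x**2 + 1) + 2] = 20*x/sqrt(4*x**2 + 1) = G'(x).

G(x) = 5*sqrt(4*x**2 + 1) + 2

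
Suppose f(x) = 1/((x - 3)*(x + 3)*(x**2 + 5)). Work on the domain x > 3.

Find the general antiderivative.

The denominator factors as (x - 3)*(x + 3)*(x**2 + 5); partial fractions split f into directly integrable pieces: -1/(14*(x**2 + 5)) - 1/(84*(x + 3)) + 1/(84*(x - 3)).
Check: d/dx[(5*log(x - 3) - 5*log(x + 3) - 6*sqrt(5)*atan(sqrt(5)*x/5))/420] = 1/(x**4 - 4*x**2 - 45), which equals f(x).

F(x) = (5*log(x - 3) - 5*log(x + 3) - 6*sqrt(5)*atan(sqrt(5)*x/5))/420 + C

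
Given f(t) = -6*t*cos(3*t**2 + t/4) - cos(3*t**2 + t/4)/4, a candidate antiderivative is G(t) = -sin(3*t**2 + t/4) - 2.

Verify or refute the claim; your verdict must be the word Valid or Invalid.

Valid. The derivative of G reproduces f.

d/dt[G] = -6*t*cos(3*t**2 + t/4) - cos(3*t**2 + t/4)/4
This equals f(t) exactly, so the claim holds.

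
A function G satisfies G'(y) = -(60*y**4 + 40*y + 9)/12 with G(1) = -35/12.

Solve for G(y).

G(y) = -y**5 - 5*y**2/3 - 3*y/4 + 1/2

Check a candidate G(y) by differentiating: d/dy[G] must match the given G'(y).
A general antiderivative is -y**5 - 5*y**2/3 - 3*y/4 + C.
The condition gives C = -35/12 - (-41/12) = 1/2.
So G(y) = -y**5 - 5*y**2/3 - 3*y/4 + 1/2.
Check: d/dy[-y**5 - 5*y**2/3 - 3*y/4 + 1/2] = -5*y**4 - 10*y/3 - 3/4, which equals G'(y).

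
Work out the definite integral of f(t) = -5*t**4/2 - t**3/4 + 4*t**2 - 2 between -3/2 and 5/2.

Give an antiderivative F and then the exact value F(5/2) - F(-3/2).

The integrand splits into summands that can be handled one at a time.
F(t) = -t**5/2 - t**4/16 + 4*t**3/3 - 2*t is an antiderivative of f.
Check: d/dt[-t**5/2 - t**4/16 + 4*t**3/3 - 2*t] = -5*t**4/2 - t**3/4 + 4*t**2 - 2 = f(t).
F(5/2) = -27215/768; F(-3/2) = 507/256.
Integral = F(5/2) - F(-3/2) = -449/12.

Antiderivative: F(t) = -t**5/2 - t**4/16 + 4*t**3/3 - 2*t; value = -449/12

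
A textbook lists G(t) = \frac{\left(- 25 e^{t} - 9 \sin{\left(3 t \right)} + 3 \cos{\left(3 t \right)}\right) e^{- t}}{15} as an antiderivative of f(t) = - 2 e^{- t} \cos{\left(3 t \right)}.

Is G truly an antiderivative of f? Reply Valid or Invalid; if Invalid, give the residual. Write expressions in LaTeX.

Valid - the claim checks out under differentiation.

d/dt[G] = - 2 e^{- t} \cos{\left(3 t \right)}
This equals f(t) exactly, so the claim holds.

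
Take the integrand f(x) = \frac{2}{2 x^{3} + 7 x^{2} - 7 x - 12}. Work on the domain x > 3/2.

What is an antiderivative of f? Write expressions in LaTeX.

An antiderivative is F(x) = \frac{4 \log{\left(x - \frac{3}{2} \right)}}{55} - \frac{2 \log{\left(x + 1 \right)}}{15} + \frac{2 \log{\left(x + 4 \right)}}{33}.

The denominator factors as \left(x + 1\right) \left(x + 4\right) \left(2 x - 3\right); partial fractions split f into directly integrable pieces: \frac{8}{55 \left(2 x - 3\right)} + \frac{2}{33 \left(x + 4\right)} - \frac{2}{15 \left(x + 1\right)}.
Check: d/dx[\frac{4 \log{\left(x - \frac{3}{2} \right)}}{55} - \frac{2 \log{\left(x + 1 \right)}}{15} + \frac{2 \log{\left(x + 4 \right)}}{33}] = \frac{2}{2 x^{3} + 7 x^{2} - 7 x - 12} = f(x).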